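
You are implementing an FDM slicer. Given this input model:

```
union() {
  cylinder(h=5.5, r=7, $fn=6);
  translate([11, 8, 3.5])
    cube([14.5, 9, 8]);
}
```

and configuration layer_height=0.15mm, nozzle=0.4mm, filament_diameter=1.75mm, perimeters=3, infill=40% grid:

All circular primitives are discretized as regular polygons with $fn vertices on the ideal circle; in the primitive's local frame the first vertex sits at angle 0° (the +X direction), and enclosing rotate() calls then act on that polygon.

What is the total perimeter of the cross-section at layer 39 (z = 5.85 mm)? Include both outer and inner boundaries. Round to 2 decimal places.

At z = 5.85 mm: the cylinder is absent (z outside [0, 5.5]); the cube at (11, 8) is present — its section is the full 14.5×9 rectangle (perimeter 47.00 mm); Merging all regions: only the 14.5×9 cube at (11, 8) is present, so the union is just that shape — boundary = 47.00 mm. Overall, the cross-section is a single solid region. Total boundary length (outer) = 47.00 mm.

47.00 mm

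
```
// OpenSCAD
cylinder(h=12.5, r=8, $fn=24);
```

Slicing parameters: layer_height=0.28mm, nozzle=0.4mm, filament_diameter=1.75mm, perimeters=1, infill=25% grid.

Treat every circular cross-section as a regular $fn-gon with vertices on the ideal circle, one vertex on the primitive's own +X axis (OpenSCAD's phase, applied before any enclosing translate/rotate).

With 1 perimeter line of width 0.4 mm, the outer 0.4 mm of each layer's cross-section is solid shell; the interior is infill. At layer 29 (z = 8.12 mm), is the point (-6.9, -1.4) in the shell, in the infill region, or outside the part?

infill

At z = 8.12 mm: the r=8 cylinder contributes a regular 24-gon of circumradius 8. Overall, the cross-section is a single solid region. The nearest boundary edge runs (-8.00, 0.00)→(-7.73, -2.07); distance from the point to it = 0.91 mm. The point is inside the cross-section and 0.91 mm from the nearest boundary — more than the 0.4 mm shell width (1 × 0.4), so it's in the infill interior.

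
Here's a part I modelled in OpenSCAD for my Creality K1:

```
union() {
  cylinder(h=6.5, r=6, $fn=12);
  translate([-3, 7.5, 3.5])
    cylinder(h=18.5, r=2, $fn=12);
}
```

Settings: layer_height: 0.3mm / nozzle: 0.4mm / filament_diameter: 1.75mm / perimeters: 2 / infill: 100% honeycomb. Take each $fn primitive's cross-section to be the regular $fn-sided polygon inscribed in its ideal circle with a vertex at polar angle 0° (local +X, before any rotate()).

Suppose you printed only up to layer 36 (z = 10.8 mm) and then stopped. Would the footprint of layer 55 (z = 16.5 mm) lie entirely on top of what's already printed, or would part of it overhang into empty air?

entirely on top

Compare the two slices. At z = 10.8: the cylinder is not intersected at this z (z outside [0, 6.5]); the cylinder at (-3, 7.5): section is a regular 12-gon, circumradius r=2 (area = (12/2)·2.000²·sin(360°/12) = 12.00 mm²); Combining (union): only the r=2 cylinder at (-3, 7.5) is present, so the union is just that shape — area = 12.00 mm². At z = 16.5: the cylinder is not intersected at this z (z outside [0, 6.5]); the r=2 cylinder at (-3, 7.5) contributes a regular 12-gon of circumradius 2 (area = (12/2)·2.000²·sin(360°/12) = 12.00 mm²); Combining (union): only the r=2 cylinder at (-3, 7.5) is present, so the union is just that shape — area = 12.00 mm². Checking containment: the cross-section at z = 16.5 is a subset of the cross-section at z = 10.8.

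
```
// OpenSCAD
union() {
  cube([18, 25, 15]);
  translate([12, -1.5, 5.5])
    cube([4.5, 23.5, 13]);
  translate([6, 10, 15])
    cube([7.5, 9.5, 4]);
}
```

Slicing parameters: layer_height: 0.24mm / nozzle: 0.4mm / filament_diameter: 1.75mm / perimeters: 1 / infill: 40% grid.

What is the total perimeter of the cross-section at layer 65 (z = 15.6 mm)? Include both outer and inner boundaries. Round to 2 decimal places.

68.00 mm

At z = 15.6 mm: the cube is not intersected at this z (z outside [0, 15]); the cube at (12, -1.5) is present — its section is the full 4.5×23.5 rectangle (perimeter 56.00 mm); the cube at (6, 10) is present — its section is the full 7.5×9.5 rectangle (perimeter 34.00 mm); Merging all regions: the regions partially overlap (shared area 14.25 mm²), so the edge portions inside another operand are dropped and the merged outline is re-measured after clipping — boundary = 68.00 mm. Overall, the cross-section is a single solid region. Total boundary length (outer) = 68.00 mm.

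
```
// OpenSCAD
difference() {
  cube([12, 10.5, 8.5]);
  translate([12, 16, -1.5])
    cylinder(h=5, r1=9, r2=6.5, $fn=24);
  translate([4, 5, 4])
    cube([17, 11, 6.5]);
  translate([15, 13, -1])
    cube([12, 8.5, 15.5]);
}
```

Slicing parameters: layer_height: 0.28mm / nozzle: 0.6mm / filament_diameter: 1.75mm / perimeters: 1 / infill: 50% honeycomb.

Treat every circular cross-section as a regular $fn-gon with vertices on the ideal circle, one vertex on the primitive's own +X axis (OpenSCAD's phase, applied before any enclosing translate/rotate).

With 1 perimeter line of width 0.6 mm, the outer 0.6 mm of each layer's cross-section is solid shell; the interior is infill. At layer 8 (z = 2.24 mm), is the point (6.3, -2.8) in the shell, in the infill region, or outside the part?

outside

At z = 2.24 mm: the cube (footprint 12×10.5) is included at this height; the cone at (12, 16) contributes a regular 24-gon of circumradius 7.130 (interpolated between r1=9 and r2=6.5 at t=0.748); the cube at (4, 5) is not intersected at this z (z outside [4, 10.5]); the cube at (15, 13) is present — its section is the full 12×8.5 rectangle; After the difference (first − rest): starting from the 12×10.5 cube, the cone at (12, 16) partially overlaps it — only the 4.85 mm² overlap (of its 157.89 mm²) is removed, clipping the outline; the 12×8.5 cube at (15, 13) misses the remaining region (no effect) — 1 connected region. Overall, the cross-section is a single solid region. The nearest boundary edge runs (12.00, 0.00)→(0.00, 0.00); distance from the point to it = 2.80 mm. The point is not inside any of the regions above, so it lies outside the cross-section (2.80 mm from the nearest boundary).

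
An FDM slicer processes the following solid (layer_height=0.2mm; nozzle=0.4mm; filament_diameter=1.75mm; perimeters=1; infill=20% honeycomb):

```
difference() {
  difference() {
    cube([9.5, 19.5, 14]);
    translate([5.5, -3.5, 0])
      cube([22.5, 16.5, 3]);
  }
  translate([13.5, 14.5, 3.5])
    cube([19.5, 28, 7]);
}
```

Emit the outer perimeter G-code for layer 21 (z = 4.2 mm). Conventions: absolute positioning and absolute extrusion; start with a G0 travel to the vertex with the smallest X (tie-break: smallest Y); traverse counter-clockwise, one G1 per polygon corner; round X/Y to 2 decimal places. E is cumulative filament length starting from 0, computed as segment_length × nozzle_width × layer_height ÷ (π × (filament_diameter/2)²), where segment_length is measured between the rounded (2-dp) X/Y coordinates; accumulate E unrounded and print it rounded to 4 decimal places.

G0 X0.00 Y0.00 Z4.20
G1 X9.50 Y0.00 E0.3160
G1 X9.50 Y19.50 E0.9645
G1 X0.00 Y19.50 E1.2805
G1 X0.00 Y0.00 E1.9291

At z = 4.2 mm: the 9.5×19.5 cube contributes its full rectangle; the cube at (5.5, -3.5) is absent (z outside [0, 3]); Taking the first minus the rest: none of the subtracted shapes is present at this height, so the 9.5×19.5 cube is unchanged — 1 connected region; the 19.5×28 cube at (13.5, 14.5) contributes its full rectangle; After the difference (first − rest): starting from that combined region, the 19.5×28 cube at (13.5, 14.5) misses the remaining region (no effect) — 1 connected region. The outline is a single polygon with 4 vertices. Extrusion per mm of travel: 0.4 × 0.2 / (π × 0.875²) = 0.033260. Accumulating E over each segment gives final E = 1.9291.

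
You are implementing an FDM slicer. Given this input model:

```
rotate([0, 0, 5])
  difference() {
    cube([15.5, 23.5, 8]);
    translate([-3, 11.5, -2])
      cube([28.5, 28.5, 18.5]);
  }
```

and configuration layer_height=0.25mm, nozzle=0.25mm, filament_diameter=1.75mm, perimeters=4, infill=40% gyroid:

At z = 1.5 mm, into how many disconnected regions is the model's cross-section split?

At z = 1.5 mm: the cube (footprint 15.5×23.5) is included at this height; the cube at (-3, 11.5) (footprint 28.5×28.5) is included at this height; Subtracting the remaining from the first: starting from the 15.5×23.5 cube, the 28.5×28.5 cube at (-3, 11.5) partially overlaps it — only the 186.00 mm² overlap (of its 812.25 mm²) is removed, clipping the outline — 1 connected region; (whole slice rotated 5° about Z — lengths, areas and connectivity unchanged). The result has 1 disconnected region.

1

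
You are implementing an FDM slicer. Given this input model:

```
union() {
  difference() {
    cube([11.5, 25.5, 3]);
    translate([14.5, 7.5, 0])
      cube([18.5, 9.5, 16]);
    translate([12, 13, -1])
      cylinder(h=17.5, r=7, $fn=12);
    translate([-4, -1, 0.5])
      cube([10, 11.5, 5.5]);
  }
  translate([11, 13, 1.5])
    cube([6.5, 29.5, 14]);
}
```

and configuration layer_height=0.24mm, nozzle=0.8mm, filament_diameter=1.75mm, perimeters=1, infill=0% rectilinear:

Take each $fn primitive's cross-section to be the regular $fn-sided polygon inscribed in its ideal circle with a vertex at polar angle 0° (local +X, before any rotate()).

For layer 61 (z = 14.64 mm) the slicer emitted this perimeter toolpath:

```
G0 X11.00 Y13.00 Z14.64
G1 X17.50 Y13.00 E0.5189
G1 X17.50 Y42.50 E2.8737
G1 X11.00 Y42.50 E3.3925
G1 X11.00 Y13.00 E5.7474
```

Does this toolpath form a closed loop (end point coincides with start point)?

Start point (G0): (11.00, 13.00). End point (last G1): the path returns to the start — closed.

yes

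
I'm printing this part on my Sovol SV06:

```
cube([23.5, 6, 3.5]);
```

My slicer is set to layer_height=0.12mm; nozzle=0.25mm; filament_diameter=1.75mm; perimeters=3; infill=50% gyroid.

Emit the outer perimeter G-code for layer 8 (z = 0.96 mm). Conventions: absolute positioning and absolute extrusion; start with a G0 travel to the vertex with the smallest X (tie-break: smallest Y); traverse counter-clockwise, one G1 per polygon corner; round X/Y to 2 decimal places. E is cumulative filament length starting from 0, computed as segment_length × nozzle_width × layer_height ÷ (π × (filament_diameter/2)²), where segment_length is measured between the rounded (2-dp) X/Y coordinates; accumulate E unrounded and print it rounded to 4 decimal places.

G0 X0.00 Y0.00 Z0.96
G1 X23.50 Y0.00 E0.2931
G1 X23.50 Y6.00 E0.3679
G1 X0.00 Y6.00 E0.6610
G1 X0.00 Y0.00 E0.7359

At z = 0.96 mm: the cube (footprint 23.5×6) is included at this height. The outline is a single polygon with 4 vertices. Extrusion per mm of travel: 0.25 × 0.12 / (π × 0.875²) = 0.012473. Accumulating E over each segment gives final E = 0.7359.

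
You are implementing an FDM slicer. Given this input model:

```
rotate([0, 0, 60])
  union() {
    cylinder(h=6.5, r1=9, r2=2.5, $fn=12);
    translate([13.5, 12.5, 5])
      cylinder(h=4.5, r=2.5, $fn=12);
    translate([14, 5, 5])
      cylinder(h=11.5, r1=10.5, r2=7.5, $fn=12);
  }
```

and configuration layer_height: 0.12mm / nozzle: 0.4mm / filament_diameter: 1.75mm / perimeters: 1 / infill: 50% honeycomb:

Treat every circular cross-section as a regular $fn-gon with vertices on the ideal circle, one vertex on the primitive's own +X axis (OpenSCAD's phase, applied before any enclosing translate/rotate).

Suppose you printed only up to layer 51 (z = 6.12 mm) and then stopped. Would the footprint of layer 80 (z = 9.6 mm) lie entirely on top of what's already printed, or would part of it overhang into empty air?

entirely on top

Compare the two slices. At z = 6.12: the cone contributes a regular 12-gon of circumradius 2.880 (interpolated between r1=9 and r2=2.5 at t=0.942) (area = (12/2)·2.880²·sin(360°/12) = 24.88 mm²); the r=2.5 cylinder at (13.5, 12.5) contributes a regular 12-gon of circumradius 2.5 (area = (12/2)·2.500²·sin(360°/12) = 18.75 mm²); the cone at (14, 5) (r1=10.5→r2=7.5) has section circumradius 10.208 here — a regular 12-gon (area = (12/2)·10.208²·sin(360°/12) = 312.60 mm²); Merging all regions: the regions partially overlap — summed areas 356.23 mm² minus the doubly-counted overlap 18.75 mm² gives 337.48 mm² — area = 337.48 mm²; (rotated 60° about Z; rotation is an isometry so areas/perimeters/island counts are preserved). At z = 9.6: the cone is not intersected at this z (z outside [0, 6.5]); the cylinder at (13.5, 12.5) is not intersected at this z (z outside [5, 9.5]); the cone at (14, 5) contributes a regular 12-gon of circumradius 9.300 (interpolated between r1=10.5 and r2=7.5 at t=0.400) (area = (12/2)·9.300²·sin(360°/12) = 259.47 mm²); Merging all regions: only the cone at (14, 5) is present, so the union is just that shape — area = 259.47 mm²; (whole slice rotated 60° about Z — lengths, areas and connectivity unchanged). Checking containment: the cross-section at z = 9.6 is a subset of the cross-section at z = 6.12.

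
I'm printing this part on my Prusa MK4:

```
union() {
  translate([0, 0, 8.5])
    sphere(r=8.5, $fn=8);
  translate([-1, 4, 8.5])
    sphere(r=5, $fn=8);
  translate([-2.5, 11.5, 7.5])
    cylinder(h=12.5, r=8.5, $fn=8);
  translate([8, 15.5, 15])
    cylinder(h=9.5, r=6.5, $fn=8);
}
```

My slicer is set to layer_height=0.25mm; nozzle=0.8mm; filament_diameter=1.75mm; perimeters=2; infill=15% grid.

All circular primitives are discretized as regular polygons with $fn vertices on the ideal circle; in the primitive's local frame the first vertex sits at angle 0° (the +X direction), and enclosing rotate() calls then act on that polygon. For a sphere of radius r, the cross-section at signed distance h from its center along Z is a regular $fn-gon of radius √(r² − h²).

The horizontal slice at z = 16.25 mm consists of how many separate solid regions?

At z = 16.25 mm: the r=8.5 sphere contributes a regular 8-gon of circumradius √(8.5²−7.75²) = 3.491; the sphere at (-1, 4) does not reach this height (|z−center|=7.750 > r=5); the r=8.5 cylinder at (-2.5, 11.5) gives a regular 8-gon of circumradius 8.5 (constant along its height); the r=6.5 cylinder at (8, 15.5) contributes a regular 8-gon of circumradius 6.5; Merging all regions: the regions partially overlap (shared area 18.18 mm²), so overlapping operands fuse into one piece — 2 connected regions. The result has 2 disconnected regions.

2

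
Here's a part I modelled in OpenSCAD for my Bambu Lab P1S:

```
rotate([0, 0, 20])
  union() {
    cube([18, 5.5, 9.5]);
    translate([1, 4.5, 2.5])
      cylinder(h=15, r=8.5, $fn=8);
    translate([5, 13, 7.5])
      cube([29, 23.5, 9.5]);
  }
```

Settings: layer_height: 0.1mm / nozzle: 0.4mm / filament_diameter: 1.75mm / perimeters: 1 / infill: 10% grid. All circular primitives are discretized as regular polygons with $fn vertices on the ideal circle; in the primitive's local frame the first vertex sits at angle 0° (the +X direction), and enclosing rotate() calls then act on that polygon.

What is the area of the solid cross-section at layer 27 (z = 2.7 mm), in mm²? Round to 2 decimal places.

At z = 2.7 mm: the cube (footprint 18×5.5) is included at this height (area 99.00 mm²); the r=8.5 cylinder at (1, 4.5) contributes a regular 8-gon of circumradius 8.5 (area = (8/2)·8.500²·sin(360°/8) = 204.35 mm²); the cube at (5, 13) is absent (z outside [7.5, 17]); Merging all regions: the regions partially overlap — summed areas 303.35 mm² minus the doubly-counted overlap 47.85 mm² gives 255.50 mm² — area = 255.50 mm²; (whole slice rotated 20° about Z — lengths, areas and connectivity unchanged). Overall, the cross-section is a single solid region. Net area = 255.50 mm².

255.50 mm²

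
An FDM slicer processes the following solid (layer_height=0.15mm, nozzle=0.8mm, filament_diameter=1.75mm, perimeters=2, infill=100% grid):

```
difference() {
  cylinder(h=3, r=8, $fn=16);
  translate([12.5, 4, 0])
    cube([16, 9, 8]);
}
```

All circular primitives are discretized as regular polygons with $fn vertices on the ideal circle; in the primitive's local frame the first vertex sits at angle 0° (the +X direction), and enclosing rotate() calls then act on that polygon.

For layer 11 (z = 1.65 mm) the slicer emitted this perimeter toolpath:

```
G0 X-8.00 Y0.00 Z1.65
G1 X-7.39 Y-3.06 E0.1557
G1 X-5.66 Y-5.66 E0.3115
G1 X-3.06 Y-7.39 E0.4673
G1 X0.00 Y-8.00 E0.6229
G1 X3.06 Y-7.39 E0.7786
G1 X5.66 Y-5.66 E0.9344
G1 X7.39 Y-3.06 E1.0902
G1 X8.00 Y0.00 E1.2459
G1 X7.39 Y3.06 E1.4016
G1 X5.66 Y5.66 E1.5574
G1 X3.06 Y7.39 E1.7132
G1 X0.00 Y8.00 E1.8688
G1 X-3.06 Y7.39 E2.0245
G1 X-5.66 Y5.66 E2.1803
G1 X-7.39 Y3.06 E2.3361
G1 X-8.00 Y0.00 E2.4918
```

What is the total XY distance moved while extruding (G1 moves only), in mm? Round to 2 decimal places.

49.95 mm

Sum the Euclidean lengths of each G1 segment: total = 49.95 mm.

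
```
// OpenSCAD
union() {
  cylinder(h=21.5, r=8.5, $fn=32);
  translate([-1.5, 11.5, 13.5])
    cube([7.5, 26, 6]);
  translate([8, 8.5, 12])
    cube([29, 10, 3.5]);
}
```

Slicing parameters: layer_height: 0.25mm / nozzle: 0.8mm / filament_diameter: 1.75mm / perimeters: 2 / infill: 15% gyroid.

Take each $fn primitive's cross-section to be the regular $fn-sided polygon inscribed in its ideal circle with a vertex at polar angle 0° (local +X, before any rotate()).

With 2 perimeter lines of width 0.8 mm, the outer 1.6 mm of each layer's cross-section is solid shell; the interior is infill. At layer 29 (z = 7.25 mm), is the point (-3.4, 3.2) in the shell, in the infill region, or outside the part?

infill

At z = 7.25 mm: the r=8.5 cylinder contributes a regular 32-gon of circumradius 8.5; the cube at (-1.5, 11.5) does not reach this height (z outside [13.5, 19.5]); the cube at (8, 8.5) does not reach this height (z outside [12, 15.5]); Merging all regions: only the r=8.5 cylinder is present, so the union is just that shape — 1 connected region. Overall, the cross-section is a single solid region. The nearest boundary edge runs (-6.01, 6.01)→(-7.07, 4.72); distance from the point to it = 3.80 mm. The point is inside the cross-section and 3.80 mm from the nearest boundary — more than the 1.6 mm shell width (2 × 0.8), so it's in the infill interior.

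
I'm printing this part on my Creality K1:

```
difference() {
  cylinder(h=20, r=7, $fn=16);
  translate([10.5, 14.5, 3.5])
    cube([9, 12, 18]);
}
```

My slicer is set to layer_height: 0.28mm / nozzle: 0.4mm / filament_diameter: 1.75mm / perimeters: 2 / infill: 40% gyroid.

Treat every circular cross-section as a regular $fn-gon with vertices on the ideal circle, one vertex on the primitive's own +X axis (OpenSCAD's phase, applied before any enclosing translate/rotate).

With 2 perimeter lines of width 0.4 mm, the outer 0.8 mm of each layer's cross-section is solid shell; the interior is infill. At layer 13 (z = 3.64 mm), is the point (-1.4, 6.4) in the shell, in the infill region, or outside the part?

shell

At z = 3.64 mm: the r=7 cylinder gives a regular 16-gon of circumradius 7 (constant along its height); the cube at (10.5, 14.5) (footprint 9×12) is included at this height; After the difference (first − rest): starting from the r=7 cylinder, the 9×12 cube at (10.5, 14.5) misses the remaining region (no effect) — 1 connected region. Overall, the cross-section is a single solid region. The nearest boundary edge runs (-2.68, 6.47)→(0.00, 7.00); distance from the point to it = 0.32 mm. The point is inside the cross-section, 0.32 mm from the nearest boundary — within the 0.8 mm shell band (2 × 0.4).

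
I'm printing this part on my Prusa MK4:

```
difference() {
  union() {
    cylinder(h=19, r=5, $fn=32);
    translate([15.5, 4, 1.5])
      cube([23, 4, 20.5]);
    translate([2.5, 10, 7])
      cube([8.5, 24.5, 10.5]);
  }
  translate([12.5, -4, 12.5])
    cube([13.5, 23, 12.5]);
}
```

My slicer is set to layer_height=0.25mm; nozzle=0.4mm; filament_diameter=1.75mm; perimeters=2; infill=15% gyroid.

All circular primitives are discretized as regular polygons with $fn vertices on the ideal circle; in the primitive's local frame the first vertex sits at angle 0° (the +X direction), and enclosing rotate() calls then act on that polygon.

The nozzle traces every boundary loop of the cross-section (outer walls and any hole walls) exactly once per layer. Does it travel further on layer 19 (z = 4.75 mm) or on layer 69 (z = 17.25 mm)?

Layer 19 (z = 4.75): the r=5 cylinder contributes a regular 32-gon of circumradius 5 (perimeter = 2·32·5.000·sin(180°/32) = 31.37 mm); the 23×4 cube at (15.5, 4) contributes its full rectangle (perimeter 54.00 mm); the cube at (2.5, 10) does not reach this height (z outside [7, 17.5]); Taking the union: the 2 present regions are separate (no shared area or edge), so areas and boundary lengths simply add and each stays a separate island — boundary = 85.37 mm; the cube at (12.5, -4) is absent (z outside [12.5, 25]); After the difference (first − rest): none of the subtracted shapes is present at this height, so the result so far is unchanged — boundary = 85.37 mm. So its perimeter = 85.37 mm. Layer 69 (z = 17.25): the r=5 cylinder contributes a regular 32-gon of circumradius 5 (perimeter = 2·32·5.000·sin(180°/32) = 31.37 mm); the cube at (15.5, 4) (footprint 23×4) is included at this height (perimeter 54.00 mm); the cube at (2.5, 10) is present — its section is the full 8.5×24.5 rectangle (perimeter 66.00 mm); Combining (union): the 3 present regions are separate (no shared area or edge), so areas and boundary lengths simply add and each stays a separate island — boundary = 151.37 mm; the 13.5×23 cube at (12.5, -4) contributes its full rectangle (perimeter 73.00 mm); After the difference (first − rest): starting from that combined region, the 13.5×23 cube at (12.5, -4) partially overlaps it — only the 42.00 mm² overlap (of its 310.50 mm²) is removed, clipping the outline — boundary = 130.37 mm. So its perimeter = 130.37 mm. Layer 69 is larger (130.37 vs 85.37 mm).

layer 69 (z = 17.25 mm)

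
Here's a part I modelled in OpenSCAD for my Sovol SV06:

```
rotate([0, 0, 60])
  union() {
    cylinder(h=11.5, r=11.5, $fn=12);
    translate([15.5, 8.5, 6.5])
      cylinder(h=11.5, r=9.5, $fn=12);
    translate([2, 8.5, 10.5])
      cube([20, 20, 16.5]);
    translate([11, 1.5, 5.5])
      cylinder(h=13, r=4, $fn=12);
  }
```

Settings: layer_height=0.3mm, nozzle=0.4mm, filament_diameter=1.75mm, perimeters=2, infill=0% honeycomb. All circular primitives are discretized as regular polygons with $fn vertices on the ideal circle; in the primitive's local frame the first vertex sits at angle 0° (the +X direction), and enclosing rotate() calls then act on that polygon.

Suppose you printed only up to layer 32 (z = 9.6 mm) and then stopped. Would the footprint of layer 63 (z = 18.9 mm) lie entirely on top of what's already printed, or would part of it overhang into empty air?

part overhangs

Compare the two slices. At z = 9.6: the r=11.5 cylinder gives a regular 12-gon of circumradius 11.5 (constant along its height) (area = (12/2)·11.500²·sin(360°/12) = 396.75 mm²); the r=9.5 cylinder at (15.5, 8.5) gives a regular 12-gon of circumradius 9.5 (constant along its height) (area = (12/2)·9.500²·sin(360°/12) = 270.75 mm²); the cube at (2, 8.5) is not intersected at this z (z outside [10.5, 27]); the cylinder at (11, 1.5): section is a regular 12-gon, circumradius r=4 (area = (12/2)·4.000²·sin(360°/12) = 48.00 mm²); Taking the union: the regions partially overlap — summed areas 715.50 mm² minus the doubly-counted overlap 63.05 mm² gives 652.45 mm² — area = 652.45 mm²; (rotated 60° about Z; rotation is an isometry so areas/perimeters/island counts are preserved). At z = 18.9: the cylinder does not reach this height (z outside [0, 11.5]); the cylinder at (15.5, 8.5) is not intersected at this z (z outside [6.5, 18]); the cube at (2, 8.5) is present — its section is the full 20×20 rectangle (area 400.00 mm²); the cylinder at (11, 1.5) is absent (z outside [5.5, 18.5]); Merging all regions: only the 20×20 cube at (2, 8.5) is present, so the union is just that shape — area = 400.00 mm²; (rotated 60° about Z; rotation is an isometry so areas/perimeters/island counts are preserved). Checking containment: at z = 18.9 the cross-section extends beyond the z = 9.6 cross-section by about 269.50 mm².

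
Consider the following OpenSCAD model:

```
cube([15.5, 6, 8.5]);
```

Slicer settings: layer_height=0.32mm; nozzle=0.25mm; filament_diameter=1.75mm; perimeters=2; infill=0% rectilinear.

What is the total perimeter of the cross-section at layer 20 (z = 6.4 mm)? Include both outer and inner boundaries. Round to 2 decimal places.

At z = 6.4 mm: the 15.5×6 cube contributes its full rectangle (perimeter 43.00 mm). Overall, the cross-section is a single solid region. Total boundary length (outer) = 43.00 mm.

43.00 mm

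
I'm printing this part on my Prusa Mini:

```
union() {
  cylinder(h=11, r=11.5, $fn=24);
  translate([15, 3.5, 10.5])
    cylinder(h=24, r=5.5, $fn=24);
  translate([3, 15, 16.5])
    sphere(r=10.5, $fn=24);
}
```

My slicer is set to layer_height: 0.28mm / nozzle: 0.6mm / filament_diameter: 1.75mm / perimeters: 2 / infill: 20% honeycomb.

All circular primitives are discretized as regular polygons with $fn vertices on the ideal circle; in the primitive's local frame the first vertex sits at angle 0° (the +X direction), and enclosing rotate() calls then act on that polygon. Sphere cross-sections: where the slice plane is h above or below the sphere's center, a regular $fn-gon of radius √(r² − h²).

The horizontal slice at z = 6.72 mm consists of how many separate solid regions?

At z = 6.72 mm: the cylinder: section is a regular 24-gon, circumradius r=11.5; the cylinder at (15, 3.5) does not reach this height (z outside [10.5, 34.5]); the r=10.5 sphere at (3, 15) contributes a regular 24-gon of circumradius √(10.5²−9.78²) = 3.821; Taking the union: the 2 present regions are separate (no shared area or edge), so areas and boundary lengths simply add and each stays a separate island — 2 connected regions. The result has 2 disconnected regions.

2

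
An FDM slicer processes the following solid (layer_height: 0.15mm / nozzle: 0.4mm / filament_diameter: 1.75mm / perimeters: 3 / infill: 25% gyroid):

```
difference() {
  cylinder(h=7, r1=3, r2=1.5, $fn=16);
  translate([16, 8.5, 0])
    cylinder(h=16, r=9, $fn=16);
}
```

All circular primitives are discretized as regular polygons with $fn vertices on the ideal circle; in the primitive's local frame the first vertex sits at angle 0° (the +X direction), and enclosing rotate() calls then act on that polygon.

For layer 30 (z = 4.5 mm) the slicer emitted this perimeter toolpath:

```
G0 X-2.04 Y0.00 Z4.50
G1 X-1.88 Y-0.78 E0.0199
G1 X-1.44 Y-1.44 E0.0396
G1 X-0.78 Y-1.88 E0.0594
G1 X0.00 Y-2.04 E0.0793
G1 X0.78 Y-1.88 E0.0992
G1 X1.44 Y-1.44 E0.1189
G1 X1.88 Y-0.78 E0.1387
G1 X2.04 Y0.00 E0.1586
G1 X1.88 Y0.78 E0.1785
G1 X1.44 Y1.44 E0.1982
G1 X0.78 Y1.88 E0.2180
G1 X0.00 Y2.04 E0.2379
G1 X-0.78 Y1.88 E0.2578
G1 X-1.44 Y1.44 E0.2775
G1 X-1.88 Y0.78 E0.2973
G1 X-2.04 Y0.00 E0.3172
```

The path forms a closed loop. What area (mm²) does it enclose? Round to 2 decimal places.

Apply the shoelace formula to the sequence of (X, Y) vertices; enclosed area = 12.70 mm².

12.70 mm²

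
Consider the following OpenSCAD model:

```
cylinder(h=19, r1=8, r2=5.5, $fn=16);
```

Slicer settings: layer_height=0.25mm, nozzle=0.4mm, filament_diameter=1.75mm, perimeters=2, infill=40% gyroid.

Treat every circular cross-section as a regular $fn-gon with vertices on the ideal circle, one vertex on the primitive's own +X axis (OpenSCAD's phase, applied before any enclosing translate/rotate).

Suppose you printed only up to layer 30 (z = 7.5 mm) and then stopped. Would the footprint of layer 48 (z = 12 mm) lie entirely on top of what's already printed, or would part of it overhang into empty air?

Compare the two slices. At z = 7.5: the cone contributes a regular 16-gon of circumradius 7.013 (interpolated between r1=8 and r2=5.5 at t=0.395) (area = (16/2)·7.013²·sin(360°/16) = 150.58 mm²). At z = 12: the cone (r1=8→r2=5.5) has section circumradius 6.421 here — a regular 16-gon (area = (16/2)·6.421²·sin(360°/16) = 126.22 mm²). Checking containment: the cross-section at z = 12 is a subset of the cross-section at z = 7.5.

entirely on top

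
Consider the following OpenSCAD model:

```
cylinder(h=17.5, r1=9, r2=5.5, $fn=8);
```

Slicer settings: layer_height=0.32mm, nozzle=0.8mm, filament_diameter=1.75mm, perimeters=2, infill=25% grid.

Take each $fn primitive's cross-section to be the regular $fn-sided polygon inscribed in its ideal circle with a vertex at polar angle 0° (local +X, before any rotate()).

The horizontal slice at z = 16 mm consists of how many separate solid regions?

At z = 16 mm: the cone: at t=0.914 of its height the radius interpolates to r₁+(r₂−r₁)t = 5.800, giving a regular 8-gon of that circumradius. The result has 1 disconnected region.

1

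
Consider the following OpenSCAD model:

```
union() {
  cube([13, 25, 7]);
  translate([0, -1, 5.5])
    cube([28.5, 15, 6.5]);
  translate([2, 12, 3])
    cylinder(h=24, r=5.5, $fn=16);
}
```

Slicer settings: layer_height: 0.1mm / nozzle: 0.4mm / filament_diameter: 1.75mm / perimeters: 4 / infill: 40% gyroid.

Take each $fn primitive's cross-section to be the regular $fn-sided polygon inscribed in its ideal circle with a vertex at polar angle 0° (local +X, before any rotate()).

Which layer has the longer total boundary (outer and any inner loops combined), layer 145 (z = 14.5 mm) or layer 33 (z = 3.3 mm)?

layer 33 (z = 3.3 mm)

Layer 145 (z = 14.5): the cube is not intersected at this z (z outside [0, 7]); the cube at (0, -1) is not intersected at this z (z outside [5.5, 12]); the r=5.5 cylinder at (2, 12) contributes a regular 16-gon of circumradius 5.5 (perimeter = 2·16·5.500·sin(180°/16) = 34.34 mm); Taking the union: only the r=5.5 cylinder at (2, 12) is present, so the union is just that shape — boundary = 34.34 mm. So its perimeter = 34.34 mm. Layer 33 (z = 3.3): the 13×25 cube contributes its full rectangle (perimeter 76.00 mm); the cube at (0, -1) is absent (z outside [5.5, 12]); the r=5.5 cylinder at (2, 12) gives a regular 16-gon of circumradius 5.5 (constant along its height) (perimeter = 2·16·5.500·sin(180°/16) = 34.34 mm); Merging all regions: the regions partially overlap (shared area 67.51 mm²), so the edge portions inside another operand are dropped and the merged outline is re-measured after clipping — boundary = 78.89 mm. So its perimeter = 78.89 mm. Layer 33 is larger (78.89 vs 34.34 mm).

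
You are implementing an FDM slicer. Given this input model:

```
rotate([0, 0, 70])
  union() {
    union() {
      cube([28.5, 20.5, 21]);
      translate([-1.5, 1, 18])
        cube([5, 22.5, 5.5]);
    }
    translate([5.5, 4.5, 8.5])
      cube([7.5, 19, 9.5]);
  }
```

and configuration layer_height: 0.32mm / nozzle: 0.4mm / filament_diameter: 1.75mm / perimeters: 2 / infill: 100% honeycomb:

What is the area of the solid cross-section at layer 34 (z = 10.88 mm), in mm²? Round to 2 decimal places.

At z = 10.88 mm: the 28.5×20.5 cube contributes its full rectangle (area 584.25 mm²); the cube at (-1.5, 1) does not reach this height (z outside [18, 23.5]); Combining (union): only the 28.5×20.5 cube is present, so the union is just that shape — area = 584.25 mm²; the cube at (5.5, 4.5) (footprint 7.5×19) is included at this height (area 142.50 mm²); Combining (union): the regions partially overlap — summed areas 726.75 mm² minus the doubly-counted overlap 120.00 mm² gives 606.75 mm² — area = 606.75 mm²; (whole slice rotated 70° about Z — lengths, areas and connectivity unchanged). Overall, the cross-section is a single solid region. Net area = 606.75 mm².

606.75 mm²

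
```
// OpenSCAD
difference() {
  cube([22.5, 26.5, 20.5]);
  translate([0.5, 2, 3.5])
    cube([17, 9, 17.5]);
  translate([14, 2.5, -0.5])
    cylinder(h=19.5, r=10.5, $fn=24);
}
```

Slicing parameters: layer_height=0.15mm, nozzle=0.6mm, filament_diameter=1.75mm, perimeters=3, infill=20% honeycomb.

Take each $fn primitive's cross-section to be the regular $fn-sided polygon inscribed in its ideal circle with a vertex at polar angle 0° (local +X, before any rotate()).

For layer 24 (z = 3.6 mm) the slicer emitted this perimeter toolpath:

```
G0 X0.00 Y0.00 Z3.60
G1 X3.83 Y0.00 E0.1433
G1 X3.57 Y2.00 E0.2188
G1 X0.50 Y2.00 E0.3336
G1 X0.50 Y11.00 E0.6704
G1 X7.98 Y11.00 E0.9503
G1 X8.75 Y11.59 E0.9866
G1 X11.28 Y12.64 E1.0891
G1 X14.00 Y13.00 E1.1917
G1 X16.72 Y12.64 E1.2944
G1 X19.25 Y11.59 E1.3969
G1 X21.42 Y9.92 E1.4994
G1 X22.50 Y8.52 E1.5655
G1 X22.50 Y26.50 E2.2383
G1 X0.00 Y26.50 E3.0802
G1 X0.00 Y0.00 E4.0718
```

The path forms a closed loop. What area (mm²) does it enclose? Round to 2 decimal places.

347.33 mm²

Apply the shoelace formula to the sequence of (X, Y) vertices; enclosed area = 347.33 mm².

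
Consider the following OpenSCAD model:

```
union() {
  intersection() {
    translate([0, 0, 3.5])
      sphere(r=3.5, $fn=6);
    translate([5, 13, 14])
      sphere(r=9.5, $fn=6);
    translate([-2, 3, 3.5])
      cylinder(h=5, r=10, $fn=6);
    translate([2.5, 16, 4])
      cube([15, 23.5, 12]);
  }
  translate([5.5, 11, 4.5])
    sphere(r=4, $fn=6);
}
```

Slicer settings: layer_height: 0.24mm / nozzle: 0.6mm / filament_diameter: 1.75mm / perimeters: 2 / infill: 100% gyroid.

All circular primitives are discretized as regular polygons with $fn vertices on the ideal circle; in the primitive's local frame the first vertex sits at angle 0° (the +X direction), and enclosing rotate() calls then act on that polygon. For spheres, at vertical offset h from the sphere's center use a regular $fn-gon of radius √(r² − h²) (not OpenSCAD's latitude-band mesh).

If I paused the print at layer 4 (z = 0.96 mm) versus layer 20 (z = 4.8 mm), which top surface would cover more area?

layer 20 (z = 4.8 mm)

Layer 4 (z = 0.96): the sphere: section is a regular 6-gon, circumradius = √(r²−h²) = √(3.5²−2.54²) = 2.408 (area = (6/2)·2.408²·sin(360°/6) = 15.06 mm²); the sphere at (5, 13) does not reach this height (|z−center|=13.040 > r=9.5); the cylinder at (-2, 3) does not reach this height (z outside [3.5, 8.5]); the cube at (2.5, 16) is not intersected at this z (z outside [4, 16]); Keeping only the common overlap: at least one operand is absent at this height, so nothing remains; the sphere at (5.5, 11): section is a regular 6-gon, circumradius = √(r²−h²) = √(4²−3.54²) = 1.862 (area = (6/2)·1.862²·sin(360°/6) = 9.01 mm²); Combining (union): only the r=4 sphere at (5.5, 11) is present, so the union is just that shape — area = 9.01 mm². So its area = 9.01 mm². Layer 20 (z = 4.8): the sphere: section is a regular 6-gon, circumradius = √(r²−h²) = √(3.5²−1.3²) = 3.250 (area = (6/2)·3.250²·sin(360°/6) = 27.44 mm²); the sphere at (5, 13): section is a regular 6-gon, circumradius = √(r²−h²) = √(9.5²−9.2²) = 2.369 (area = (6/2)·2.369²·sin(360°/6) = 14.58 mm²); the r=10 cylinder at (-2, 3) gives a regular 6-gon of circumradius 10 (constant along its height) (area = (6/2)·10.000²·sin(360°/6) = 259.81 mm²); the 15×23.5 cube at (2.5, 16) contributes its full rectangle (area 352.50 mm²); Taking the intersection: the r=9.5 sphere at (5, 13) does not overlap the r=3.5 sphere (empty); the r=10 cylinder at (-2, 3) does not overlap the running intersection (empty); the 15×23.5 cube at (2.5, 16) does not overlap the running intersection (empty) — nothing remains; the r=4 sphere at (5.5, 11) slices to a regular 6-gon of circumradius 3.989 (√(r²−h²) with h=0.3 from center) (area = (6/2)·3.989²·sin(360°/6) = 41.34 mm²); Combining (union): only the r=4 sphere at (5.5, 11) is present, so the union is just that shape — area = 41.34 mm². So its area = 41.34 mm². Layer 20 is larger (41.34 vs 9.01 mm²).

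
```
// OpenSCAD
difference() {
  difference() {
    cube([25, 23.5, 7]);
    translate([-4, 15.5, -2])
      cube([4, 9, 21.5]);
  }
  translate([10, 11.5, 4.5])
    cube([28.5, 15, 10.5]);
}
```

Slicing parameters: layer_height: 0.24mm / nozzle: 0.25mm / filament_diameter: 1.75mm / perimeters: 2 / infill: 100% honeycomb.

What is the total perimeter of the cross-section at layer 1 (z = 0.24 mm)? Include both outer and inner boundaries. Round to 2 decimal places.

97.00 mm

At z = 0.24 mm: the cube is present — its section is the full 25×23.5 rectangle (perimeter 97.00 mm); the 4×9 cube at (-4, 15.5) contributes its full rectangle (perimeter 26.00 mm); Subtracting the remaining from the first: starting from the 25×23.5 cube, the 4×9 cube at (-4, 15.5) misses the remaining region (no effect) — boundary = 97.00 mm; the cube at (10, 11.5) is absent (z outside [4.5, 15]); After the difference (first − rest): none of the subtracted shapes is present at this height, so that combined region is unchanged — boundary = 97.00 mm. Overall, the cross-section is a single solid region. Total boundary length (outer) = 97.00 mm.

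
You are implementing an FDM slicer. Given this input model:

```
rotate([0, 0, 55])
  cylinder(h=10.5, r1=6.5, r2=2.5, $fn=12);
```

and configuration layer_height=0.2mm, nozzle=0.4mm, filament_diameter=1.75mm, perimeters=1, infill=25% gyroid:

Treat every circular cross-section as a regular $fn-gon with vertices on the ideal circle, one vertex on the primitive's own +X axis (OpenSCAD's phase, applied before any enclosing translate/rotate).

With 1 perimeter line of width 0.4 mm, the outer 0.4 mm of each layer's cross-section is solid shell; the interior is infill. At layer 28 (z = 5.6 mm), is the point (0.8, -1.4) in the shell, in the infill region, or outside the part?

infill

At z = 5.6 mm: the cone contributes a regular 12-gon of circumradius 4.367 (interpolated between r1=6.5 and r2=2.5 at t=0.533); (rotated 55° about Z; rotation is an isometry so areas/perimeters/island counts are preserved). Overall, the cross-section is a single solid region. Undo the 55° rotation: the query point maps to (-0.688, -1.458) in the un-rotated model frame. The nearest boundary edge runs (-2.18, -3.78)→(-0.00, -4.37); distance from the point to it = 2.63 mm. The point is inside the cross-section and 2.63 mm from the nearest boundary — more than the 0.4 mm shell width (1 × 0.4), so it's in the infill interior.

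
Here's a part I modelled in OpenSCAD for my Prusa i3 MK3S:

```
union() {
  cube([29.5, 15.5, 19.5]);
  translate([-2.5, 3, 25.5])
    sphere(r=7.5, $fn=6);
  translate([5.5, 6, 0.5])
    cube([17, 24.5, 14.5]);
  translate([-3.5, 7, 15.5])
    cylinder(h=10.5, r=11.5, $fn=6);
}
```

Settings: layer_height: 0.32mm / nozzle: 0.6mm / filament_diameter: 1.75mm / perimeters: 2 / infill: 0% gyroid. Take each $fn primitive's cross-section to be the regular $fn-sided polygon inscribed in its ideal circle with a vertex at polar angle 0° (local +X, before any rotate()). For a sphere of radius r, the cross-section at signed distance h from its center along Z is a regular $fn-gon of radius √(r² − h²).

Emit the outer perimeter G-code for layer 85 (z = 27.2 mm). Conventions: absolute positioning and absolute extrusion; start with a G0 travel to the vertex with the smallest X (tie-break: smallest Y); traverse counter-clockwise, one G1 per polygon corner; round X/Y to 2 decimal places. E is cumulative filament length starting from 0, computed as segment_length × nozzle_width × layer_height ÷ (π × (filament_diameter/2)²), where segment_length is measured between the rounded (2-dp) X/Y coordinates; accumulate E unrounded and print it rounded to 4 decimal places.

At z = 27.2 mm: the cube does not reach this height (z outside [0, 19.5]); the r=7.5 sphere at (-2.5, 3) slices to a regular 6-gon of circumradius 7.305 (√(r²−h²) with h=1.7 from center); the cube at (5.5, 6) is absent (z outside [0.5, 15]); the cylinder at (-3.5, 7) is not intersected at this z (z outside [15.5, 26]); Merging all regions: only the r=7.5 sphere at (-2.5, 3) is present, so the union is just that shape — 1 connected region. The outline is a single polygon with 6 vertices. Extrusion per mm of travel: 0.6 × 0.32 / (π × 0.875²) = 0.079824. Accumulating E over each segment gives final E = 3.4985.

G0 X-9.80 Y3.00 Z27.20
G1 X-6.15 Y-3.33 E0.5833
G1 X1.15 Y-3.33 E1.1660
G1 X4.80 Y3.00 E1.7493
G1 X1.15 Y9.33 E2.3325
G1 X-6.15 Y9.33 E2.9153
G1 X-9.80 Y3.00 E3.4985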